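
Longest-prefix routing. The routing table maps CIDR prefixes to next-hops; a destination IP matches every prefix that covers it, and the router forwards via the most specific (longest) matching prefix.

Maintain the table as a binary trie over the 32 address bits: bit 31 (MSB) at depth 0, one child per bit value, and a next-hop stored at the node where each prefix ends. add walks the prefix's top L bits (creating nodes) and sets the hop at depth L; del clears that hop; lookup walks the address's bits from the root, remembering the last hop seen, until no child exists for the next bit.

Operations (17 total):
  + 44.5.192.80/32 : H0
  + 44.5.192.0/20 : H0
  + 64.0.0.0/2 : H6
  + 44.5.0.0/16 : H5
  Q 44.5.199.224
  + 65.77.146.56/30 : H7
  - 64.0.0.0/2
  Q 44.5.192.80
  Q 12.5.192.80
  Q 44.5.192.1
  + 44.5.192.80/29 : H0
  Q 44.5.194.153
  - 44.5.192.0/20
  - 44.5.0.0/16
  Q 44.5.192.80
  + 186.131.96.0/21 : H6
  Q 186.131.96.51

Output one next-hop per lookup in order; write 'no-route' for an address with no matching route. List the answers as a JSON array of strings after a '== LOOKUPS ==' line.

Trace:
  add 44.5.192.80/32 -> H0 at depth 32
  add 44.5.192.0/20 -> H0 at depth 20
  add 64.0.0.0/2 -> H6 at depth 2
  add 44.5.0.0/16 -> H5 at depth 16
  ? 44.5.199.224  path d0:-→d1:-→d2:-→d3:-→d4:-→d5:-→d6:-→d7:-→d8:-→d9:-→d10:-→d11:-→d12:-→d13:-→d14:-→d15:-→d16:H5→d17:-→d18:-→d19:-→d20:H0→d21:-  best=H0
  add 65.77.146.56/30 -> H7 at depth 30
  del 64.0.0.0/2 (clear depth 2)
  ? 44.5.192.80  path d0:-→d1:-→d2:-→d3:-→d4:-→d5:-→d6:-→d7:-→d8:-→d9:-→d10:-→d11:-→d12:-→d13:-→d14:-→d15:-→d16:H5→d17:-→d18:-→d19:-→d20:H0→d21:-→d22:-→d23:-→d24:-→d25:-→d26:-→d27:-→d28:-→d29:-→d30:-→d31:-→d32:H0  best=H0
  ? 12.5.192.80  path d0:-→d1:-→d2:-  best=no-route
  ? 44.5.192.1  path d0:-→d1:-→d2:-→d3:-→d4:-→d5:-→d6:-→d7:-→d8:-→d9:-→d10:-→d11:-→d12:-→d13:-→d14:-→d15:-→d16:H5→d17:-→d18:-→d19:-→d20:H0→d21:-→d22:-→d23:-→d24:-→d25:-  best=H0
  add 44.5.192.80/29 -> H0 at depth 29
  ? 44.5.194.153  path d0:-→d1:-→d2:-→d3:-→d4:-→d5:-→d6:-→d7:-→d8:-→d9:-→d10:-→d11:-→d12:-→d13:-→d14:-→d15:-→d16:H5→d17:-→d18:-→d19:-→d20:H0→d21:-→d22:-  best=H0
  del 44.5.192.0/20 (clear depth 20)
  del 44.5.0.0/16 (clear depth 16)
  ? 44.5.192.80  path d0:-→d1:-→d2:-→d3:-→d4:-→d5:-→d6:-→d7:-→d8:-→d9:-→d10:-→d11:-→d12:-→d13:-→d14:-→d15:-→d16:-→d17:-→d18:-→d19:-→d20:-→d21:-→d22:-→d23:-→d24:-→d25:-→d26:-→d27:-→d28:-→d29:H0→d30:-→d31:-→d32:H0  best=H0
  add 186.131.96.0/21 -> H6 at depth 21
  ? 186.131.96.51  path d0:-→d1:-→d2:-→d3:-→d4:-→d5:-→d6:-→d7:-→d8:-→d9:-→d10:-→d11:-→d12:-→d13:-→d14:-→d15:-→d16:-→d17:-→d18:-→d19:-→d20:-→d21:H6  best=H6

== LOOKUPS ==
["H0","H0","no-route","H0","H0","H0","H6"]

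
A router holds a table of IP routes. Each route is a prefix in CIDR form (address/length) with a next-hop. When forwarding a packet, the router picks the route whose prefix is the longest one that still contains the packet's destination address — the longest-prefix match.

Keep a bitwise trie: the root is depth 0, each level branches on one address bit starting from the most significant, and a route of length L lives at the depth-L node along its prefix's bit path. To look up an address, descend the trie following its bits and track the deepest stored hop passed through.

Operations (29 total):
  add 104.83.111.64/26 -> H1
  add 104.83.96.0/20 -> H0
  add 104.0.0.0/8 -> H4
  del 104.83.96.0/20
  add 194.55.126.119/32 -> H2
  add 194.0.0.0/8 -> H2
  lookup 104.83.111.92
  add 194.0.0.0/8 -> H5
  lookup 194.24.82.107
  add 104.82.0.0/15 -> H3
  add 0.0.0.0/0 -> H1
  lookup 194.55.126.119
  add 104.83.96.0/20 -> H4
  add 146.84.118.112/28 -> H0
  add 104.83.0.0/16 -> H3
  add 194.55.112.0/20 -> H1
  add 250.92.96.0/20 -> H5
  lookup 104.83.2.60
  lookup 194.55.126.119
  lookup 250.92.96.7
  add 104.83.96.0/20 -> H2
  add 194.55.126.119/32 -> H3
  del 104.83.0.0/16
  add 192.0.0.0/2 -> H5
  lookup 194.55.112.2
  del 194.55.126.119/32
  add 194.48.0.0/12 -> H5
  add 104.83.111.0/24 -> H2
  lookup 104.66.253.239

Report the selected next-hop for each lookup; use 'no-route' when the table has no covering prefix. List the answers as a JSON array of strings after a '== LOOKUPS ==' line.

Trace:
  add 104.83.111.64/26 -> H1 at depth 26
  add 104.83.96.0/20 -> H0 at depth 20
  add 104.0.0.0/8 -> H4 at depth 8
  del 104.83.96.0/20 (clear depth 20)
  add 194.55.126.119/32 -> H2 at depth 32
  add 194.0.0.0/8 -> H2 at depth 8
  Q 104.83.111.92: descend 01101000010100110110111101 ; hops seen [H4,H1] ; pick H1
  add 194.0.0.0/8 -> H5 at depth 8
  Q 194.24.82.107: descend 1100001000 ; hops seen [H5] ; pick H5
  add 104.82.0.0/15 -> H3 at depth 15
  add 0.0.0.0/0 -> H1 at depth 0
  Q 194.55.126.119: descend 11000010001101110111111001110111 ; hops seen [H1,H5,H2] ; pick H2
  add 104.83.96.0/20 -> H4 at depth 20
  add 146.84.118.112/28 -> H0 at depth 28
  add 104.83.0.0/16 -> H3 at depth 16
  add 194.55.112.0/20 -> H1 at depth 20
  add 250.92.96.0/20 -> H5 at depth 20
  Q 104.83.2.60: descend 01101000010100110 ; hops seen [H1,H4,H3,H3] ; pick H3
  Q 194.55.126.119: descend 11000010001101110111111001110111 ; hops seen [H1,H5,H1,H2] ; pick H2
  Q 250.92.96.7: descend 11111010010111000110 ; hops seen [H1,H5] ; pick H5
  add 104.83.96.0/20 -> H2 at depth 20
  add 194.55.126.119/32 -> H3 at depth 32
  del 104.83.0.0/16 (clear depth 16)
  add 192.0.0.0/2 -> H5 at depth 2
  Q 194.55.112.2: descend 11000010001101110111 ; hops seen [H1,H5,H5,H1] ; pick H1
  del 194.55.126.119/32 (clear depth 32)
  add 194.48.0.0/12 -> H5 at depth 12
  add 104.83.111.0/24 -> H2 at depth 24
  Q 104.66.253.239: descend 01101000010 ; hops seen [H1,H4] ; pick H4

== LOOKUPS ==
["H1","H5","H2","H3","H2","H5","H1","H4"]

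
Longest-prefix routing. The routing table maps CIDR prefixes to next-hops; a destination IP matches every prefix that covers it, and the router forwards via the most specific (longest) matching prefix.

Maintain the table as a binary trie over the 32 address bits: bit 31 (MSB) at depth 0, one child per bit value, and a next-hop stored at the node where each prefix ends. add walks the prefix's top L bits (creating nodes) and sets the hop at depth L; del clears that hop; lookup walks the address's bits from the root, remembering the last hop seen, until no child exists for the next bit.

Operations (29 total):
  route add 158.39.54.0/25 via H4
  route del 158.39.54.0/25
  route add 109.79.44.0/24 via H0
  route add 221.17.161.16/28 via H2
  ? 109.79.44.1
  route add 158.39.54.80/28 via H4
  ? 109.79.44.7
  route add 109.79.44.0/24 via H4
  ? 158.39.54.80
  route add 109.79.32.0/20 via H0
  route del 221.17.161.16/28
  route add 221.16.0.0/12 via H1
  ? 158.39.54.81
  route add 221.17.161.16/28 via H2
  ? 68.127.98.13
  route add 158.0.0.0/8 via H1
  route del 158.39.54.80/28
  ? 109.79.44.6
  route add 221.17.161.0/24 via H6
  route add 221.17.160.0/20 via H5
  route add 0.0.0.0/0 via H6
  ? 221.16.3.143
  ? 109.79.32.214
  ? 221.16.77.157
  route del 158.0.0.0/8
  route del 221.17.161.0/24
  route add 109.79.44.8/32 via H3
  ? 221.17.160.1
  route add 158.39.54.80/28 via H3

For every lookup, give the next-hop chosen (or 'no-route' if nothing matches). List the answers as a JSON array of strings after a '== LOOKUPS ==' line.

Apply in order:
  + 158.39.54.0/25 (H4) depth=25
  - 158.39.54.0/25 clear@25
  + 109.79.44.0/24 (H0) depth=24
  + 221.17.161.16/28 (H2) depth=28
  ? 109.79.44.1  path d0:-→d1:-→d2:-→d3:-→d4:-→d5:-→d6:-→d7:-→d8:-→d9:-→d10:-→d11:-→d12:-→d13:-→d14:-→d15:-→d16:-→d17:-→d18:-→d19:-→d20:-→d21:-→d22:-→d23:-→d24:H0  best=H0
  + 158.39.54.80/28 (H4) depth=28
  ? 109.79.44.7  path d0:-→d1:-→d2:-→d3:-→d4:-→d5:-→d6:-→d7:-→d8:-→d9:-→d10:-→d11:-→d12:-→d13:-→d14:-→d15:-→d16:-→d17:-→d18:-→d19:-→d20:-→d21:-→d22:-→d23:-→d24:H0  best=H0
  + 109.79.44.0/24 (H4) depth=24
  ? 158.39.54.80  path d0:-→d1:-→d2:-→d3:-→d4:-→d5:-→d6:-→d7:-→d8:-→d9:-→d10:-→d11:-→d12:-→d13:-→d14:-→d15:-→d16:-→d17:-→d18:-→d19:-→d20:-→d21:-→d22:-→d23:-→d24:-→d25:-→d26:-→d27:-→d28:H4  best=H4
  + 109.79.32.0/20 (H0) depth=20
  - 221.17.161.16/28 clear@28
  + 221.16.0.0/12 (H1) depth=12
  ? 158.39.54.81  path d0:-→d1:-→d2:-→d3:-→d4:-→d5:-→d6:-→d7:-→d8:-→d9:-→d10:-→d11:-→d12:-→d13:-→d14:-→d15:-→d16:-→d17:-→d18:-→d19:-→d20:-→d21:-→d22:-→d23:-→d24:-→d25:-→d26:-→d27:-→d28:H4  best=H4
  + 221.17.161.16/28 (H2) depth=28
  ? 68.127.98.13  path d0:-→d1:-→d2:-  best=no-route
  + 158.0.0.0/8 (H1) depth=8
  - 158.39.54.80/28 clear@28
  ? 109.79.44.6  path d0:-→d1:-→d2:-→d3:-→d4:-→d5:-→d6:-→d7:-→d8:-→d9:-→d10:-→d11:-→d12:-→d13:-→d14:-→d15:-→d16:-→d17:-→d18:-→d19:-→d20:H0→d21:-→d22:-→d23:-→d24:H4  best=H4
  + 221.17.161.0/24 (H6) depth=24
  + 221.17.160.0/20 (H5) depth=20
  + 0.0.0.0/0 (H6) depth=0
  ? 221.16.3.143  path d0:H6→d1:-→d2:-→d3:-→d4:-→d5:-→d6:-→d7:-→d8:-→d9:-→d10:-→d11:-→d12:H1→d13:-→d14:-→d15:-  best=H1
  ? 109.79.32.214  path d0:H6→d1:-→d2:-→d3:-→d4:-→d5:-→d6:-→d7:-→d8:-→d9:-→d10:-→d11:-→d12:-→d13:-→d14:-→d15:-→d16:-→d17:-→d18:-→d19:-→d20:H0  best=H0
  ? 221.16.77.157  path d0:H6→d1:-→d2:-→d3:-→d4:-→d5:-→d6:-→d7:-→d8:-→d9:-→d10:-→d11:-→d12:H1→d13:-→d14:-→d15:-  best=H1
  - 158.0.0.0/8 clear@8
  - 221.17.161.0/24 clear@24
  + 109.79.44.8/32 (H3) depth=32
  ? 221.17.160.1  path d0:H6→d1:-→d2:-→d3:-→d4:-→d5:-→d6:-→d7:-→d8:-→d9:-→d10:-→d11:-→d12:H1→d13:-→d14:-→d15:-→d16:-→d17:-→d18:-→d19:-→d20:H5→d21:-→d22:-→d23:-  best=H5
  + 158.39.54.80/28 (H3) depth=28

== LOOKUPS ==
["H0","H0","H4","H4","no-route","H4","H1","H0","H1","H5"]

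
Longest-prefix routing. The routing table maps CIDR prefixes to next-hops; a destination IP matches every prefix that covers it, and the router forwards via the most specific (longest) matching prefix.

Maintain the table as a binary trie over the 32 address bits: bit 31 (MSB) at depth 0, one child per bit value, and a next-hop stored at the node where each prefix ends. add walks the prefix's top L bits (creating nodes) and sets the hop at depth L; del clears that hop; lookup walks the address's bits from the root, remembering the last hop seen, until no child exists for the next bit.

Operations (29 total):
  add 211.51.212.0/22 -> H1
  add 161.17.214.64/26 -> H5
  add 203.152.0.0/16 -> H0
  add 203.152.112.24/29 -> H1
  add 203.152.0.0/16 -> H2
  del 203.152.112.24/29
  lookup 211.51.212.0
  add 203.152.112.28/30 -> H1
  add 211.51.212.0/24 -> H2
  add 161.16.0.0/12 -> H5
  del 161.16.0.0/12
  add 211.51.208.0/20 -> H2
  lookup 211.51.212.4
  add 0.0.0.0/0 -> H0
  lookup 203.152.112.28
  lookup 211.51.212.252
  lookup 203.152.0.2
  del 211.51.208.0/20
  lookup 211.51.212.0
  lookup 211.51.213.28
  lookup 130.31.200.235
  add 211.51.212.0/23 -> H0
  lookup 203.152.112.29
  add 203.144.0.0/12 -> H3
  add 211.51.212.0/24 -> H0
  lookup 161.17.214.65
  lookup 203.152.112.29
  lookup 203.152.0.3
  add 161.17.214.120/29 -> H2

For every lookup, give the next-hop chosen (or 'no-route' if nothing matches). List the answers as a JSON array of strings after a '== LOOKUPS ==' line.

Process each operation:
  add 211.51.212.0/22 -> H1 at depth 22
  add 161.17.214.64/26 -> H5 at depth 26
  add 203.152.0.0/16 -> H0 at depth 16
  add 203.152.112.24/29 -> H1 at depth 29
  add 203.152.0.0/16 -> H2 at depth 16
  - 203.152.112.24/29 clear@29
  Q 211.51.212.0: descend 1101001100110011110101 ; hops seen [H1] ; pick H1
  add 203.152.112.28/30 -> H1 at depth 30
  add 211.51.212.0/24 -> H2 at depth 24
  add 161.16.0.0/12 -> H5 at depth 12
  - 161.16.0.0/12 clear@12
  add 211.51.208.0/20 -> H2 at depth 20
  Q 211.51.212.4: descend 110100110011001111010100 ; hops seen [H2,H1,H2] ; pick H2
  add 0.0.0.0/0 -> H0 at depth 0
  Q 203.152.112.28: descend 110010111001100001110000000111 ; hops seen [H0,H2,H1] ; pick H1
  Q 211.51.212.252: descend 110100110011001111010100 ; hops seen [H0,H2,H1,H2] ; pick H2
  Q 203.152.0.2: descend 11001011100110000 ; hops seen [H0,H2] ; pick H2
  - 211.51.208.0/20 clear@20
  Q 211.51.212.0: descend 110100110011001111010100 ; hops seen [H0,H1,H2] ; pick H2
  Q 211.51.213.28: descend 11010011001100111101010 ; hops seen [H0,H1] ; pick H1
  Q 130.31.200.235: descend 10 ; hops seen [H0] ; pick H0
  add 211.51.212.0/23 -> H0 at depth 23
  Q 203.152.112.29: descend 110010111001100001110000000111 ; hops seen [H0,H2,H1] ; pick H1
  add 203.144.0.0/12 -> H3 at depth 12
  add 211.51.212.0/24 -> H0 at depth 24
  Q 161.17.214.65: descend 10100001000100011101011001 ; hops seen [H0,H5] ; pick H5
  Q 203.152.112.29: descend 110010111001100001110000000111 ; hops seen [H0,H3,H2,H1] ; pick H1
  Q 203.152.0.3: descend 11001011100110000 ; hops seen [H0,H3,H2] ; pick H2
  add 161.17.214.120/29 -> H2 at depth 29

== LOOKUPS ==
["H1","H2","H1","H2","H2","H2","H1","H0","H1","H5","H1","H2"]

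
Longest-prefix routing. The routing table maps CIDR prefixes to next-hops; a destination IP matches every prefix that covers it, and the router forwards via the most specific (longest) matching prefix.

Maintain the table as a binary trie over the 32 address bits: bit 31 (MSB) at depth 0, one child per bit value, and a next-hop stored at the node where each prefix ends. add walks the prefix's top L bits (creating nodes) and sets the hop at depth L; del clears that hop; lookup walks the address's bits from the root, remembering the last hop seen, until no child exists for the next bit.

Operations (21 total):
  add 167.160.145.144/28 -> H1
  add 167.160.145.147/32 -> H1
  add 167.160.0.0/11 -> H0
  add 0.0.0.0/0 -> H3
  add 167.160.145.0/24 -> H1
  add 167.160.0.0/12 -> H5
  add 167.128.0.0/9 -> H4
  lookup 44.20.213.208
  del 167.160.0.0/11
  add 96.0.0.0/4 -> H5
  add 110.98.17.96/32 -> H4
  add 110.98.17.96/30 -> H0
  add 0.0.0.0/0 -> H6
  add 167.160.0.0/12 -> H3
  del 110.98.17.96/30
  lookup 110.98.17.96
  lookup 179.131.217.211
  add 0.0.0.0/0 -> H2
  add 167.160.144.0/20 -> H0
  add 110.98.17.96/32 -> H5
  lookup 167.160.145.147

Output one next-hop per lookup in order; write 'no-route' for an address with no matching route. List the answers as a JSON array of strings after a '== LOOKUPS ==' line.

Trace:
  + 167.160.145.144/28 (H1) depth=28
  + 167.160.145.147/32 (H1) depth=32
  + 167.160.0.0/11 (H0) depth=11
  + 0.0.0.0/0 (H3) depth=0
  + 167.160.145.0/24 (H1) depth=24
  + 167.160.0.0/12 (H5) depth=12
  + 167.128.0.0/9 (H4) depth=9
  Q 44.20.213.208: descend ε ; hops seen [H3] ; pick H3
  del 167.160.0.0/11 (clear depth 11)
  + 96.0.0.0/4 (H5) depth=4
  + 110.98.17.96/32 (H4) depth=32
  + 110.98.17.96/30 (H0) depth=30
  + 0.0.0.0/0 (H6) depth=0
  + 167.160.0.0/12 (H3) depth=12
  del 110.98.17.96/30 (clear depth 30)
  Q 110.98.17.96: descend 01101110011000100001000101100000 ; hops seen [H6,H5,H4] ; pick H4
  Q 179.131.217.211: descend 101 ; hops seen [H6] ; pick H6
  + 0.0.0.0/0 (H2) depth=0
  + 167.160.144.0/20 (H0) depth=20
  + 110.98.17.96/32 (H5) depth=32
  Q 167.160.145.147: descend 10100111101000001001000110010011 ; hops seen [H2,H4,H3,H0,H1,H1,H1] ; pick H1

== LOOKUPS ==
["H3","H4","H6","H1"]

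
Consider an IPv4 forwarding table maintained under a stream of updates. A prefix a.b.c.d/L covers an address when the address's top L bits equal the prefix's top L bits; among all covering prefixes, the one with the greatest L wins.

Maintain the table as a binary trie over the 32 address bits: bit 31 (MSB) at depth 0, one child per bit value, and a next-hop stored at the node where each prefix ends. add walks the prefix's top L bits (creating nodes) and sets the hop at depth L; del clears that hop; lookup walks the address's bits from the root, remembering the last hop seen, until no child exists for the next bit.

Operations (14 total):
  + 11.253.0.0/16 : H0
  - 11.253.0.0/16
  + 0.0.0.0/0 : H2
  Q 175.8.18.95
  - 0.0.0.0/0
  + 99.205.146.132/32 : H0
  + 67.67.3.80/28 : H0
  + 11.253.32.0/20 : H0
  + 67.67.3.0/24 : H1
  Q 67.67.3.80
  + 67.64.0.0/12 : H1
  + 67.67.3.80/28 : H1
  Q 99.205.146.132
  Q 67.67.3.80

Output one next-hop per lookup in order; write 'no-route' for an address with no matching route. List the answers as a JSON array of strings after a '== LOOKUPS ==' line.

Apply in order:
  add 11.253.0.0/16 -> H0 at depth 16
  del 11.253.0.0/16 (clear depth 16)
  add 0.0.0.0/0 -> H2 at depth 0
  ? 175.8.18.95  path d0:H2  best=H2
  del 0.0.0.0/0 (clear depth 0)
  add 99.205.146.132/32 -> H0 at depth 32
  add 67.67.3.80/28 -> H0 at depth 28
  add 11.253.32.0/20 -> H0 at depth 20
  add 67.67.3.0/24 -> H1 at depth 24
  ? 67.67.3.80  path d0:-→d1:-→d2:-→d3:-→d4:-→d5:-→d6:-→d7:-→d8:-→d9:-→d10:-→d11:-→d12:-→d13:-→d14:-→d15:-→d16:-→d17:-→d18:-→d19:-→d20:-→d21:-→d22:-→d23:-→d24:H1→d25:-→d26:-→d27:-→d28:H0  best=H0
  add 67.64.0.0/12 -> H1 at depth 12
  add 67.67.3.80/28 -> H1 at depth 28
  ? 99.205.146.132  path d0:-→d1:-→d2:-→d3:-→d4:-→d5:-→d6:-→d7:-→d8:-→d9:-→d10:-→d11:-→d12:-→d13:-→d14:-→d15:-→d16:-→d17:-→d18:-→d19:-→d20:-→d21:-→d22:-→d23:-→d24:-→d25:-→d26:-→d27:-→d28:-→d29:-→d30:-→d31:-→d32:H0  best=H0
  ? 67.67.3.80  path d0:-→d1:-→d2:-→d3:-→d4:-→d5:-→d6:-→d7:-→d8:-→d9:-→d10:-→d11:-→d12:H1→d13:-→d14:-→d15:-→d16:-→d17:-→d18:-→d19:-→d20:-→d21:-→d22:-→d23:-→d24:H1→d25:-→d26:-→d27:-→d28:H1  best=H1

== LOOKUPS ==
["H2","H0","H0","H1"]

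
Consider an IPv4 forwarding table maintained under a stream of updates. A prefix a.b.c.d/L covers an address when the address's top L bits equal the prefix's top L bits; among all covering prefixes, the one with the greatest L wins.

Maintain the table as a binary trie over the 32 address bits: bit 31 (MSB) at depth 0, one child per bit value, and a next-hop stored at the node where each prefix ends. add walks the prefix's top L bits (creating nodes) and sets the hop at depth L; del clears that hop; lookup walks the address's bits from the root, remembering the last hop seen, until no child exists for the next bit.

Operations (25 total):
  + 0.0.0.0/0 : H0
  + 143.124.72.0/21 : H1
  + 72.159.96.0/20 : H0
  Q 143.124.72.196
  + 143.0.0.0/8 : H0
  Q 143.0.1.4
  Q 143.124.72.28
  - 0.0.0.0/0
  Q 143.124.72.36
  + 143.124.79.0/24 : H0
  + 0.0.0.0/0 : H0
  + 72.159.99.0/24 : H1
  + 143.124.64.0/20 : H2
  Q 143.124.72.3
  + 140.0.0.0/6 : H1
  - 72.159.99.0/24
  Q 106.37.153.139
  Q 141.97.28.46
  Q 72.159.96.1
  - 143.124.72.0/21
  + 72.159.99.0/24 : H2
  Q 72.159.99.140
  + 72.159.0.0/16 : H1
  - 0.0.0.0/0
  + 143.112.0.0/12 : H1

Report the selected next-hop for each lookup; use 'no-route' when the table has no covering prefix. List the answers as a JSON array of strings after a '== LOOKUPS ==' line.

Trace:
  add 0.0.0.0/0 -> H0 at depth 0
  add 143.124.72.0/21 -> H1 at depth 21
  add 72.159.96.0/20 -> H0 at depth 20
  lookup 143.124.72.196: bits 100011110111110001001 walk d0:H0→d1:-→d2:-→d3:-→d4:-→d5:-→d6:-→d7:-→d8:-→d9:-→d10:-→d11:-→d12:-→d13:-→d14:-→d15:-→d16:-→d17:-→d18:-→d19:-→d20:-→d21:H1 -> H1
  add 143.0.0.0/8 -> H0 at depth 8
  lookup 143.0.1.4: bits 100011110 walk d0:H0→d1:-→d2:-→d3:-→d4:-→d5:-→d6:-→d7:-→d8:H0→d9:- -> H0
  lookup 143.124.72.28: bits 100011110111110001001 walk d0:H0→d1:-→d2:-→d3:-→d4:-→d5:-→d6:-→d7:-→d8:H0→d9:-→d10:-→d11:-→d12:-→d13:-→d14:-→d15:-→d16:-→d17:-→d18:-→d19:-→d20:-→d21:H1 -> H1
  del 0.0.0.0/0 (clear depth 0)
  lookup 143.124.72.36: bits 100011110111110001001 walk d0:-→d1:-→d2:-→d3:-→d4:-→d5:-→d6:-→d7:-→d8:H0→d9:-→d10:-→d11:-→d12:-→d13:-→d14:-→d15:-→d16:-→d17:-→d18:-→d19:-→d20:-→d21:H1 -> H1
  add 143.124.79.0/24 -> H0 at depth 24
  add 0.0.0.0/0 -> H0 at depth 0
  add 72.159.99.0/24 -> H1 at depth 24
  add 143.124.64.0/20 -> H2 at depth 20
  lookup 143.124.72.3: bits 100011110111110001001 walk d0:H0→d1:-→d2:-→d3:-→d4:-→d5:-→d6:-→d7:-→d8:H0→d9:-→d10:-→d11:-→d12:-→d13:-→d14:-→d15:-→d16:-→d17:-→d18:-→d19:-→d20:H2→d21:H1 -> H1
  add 140.0.0.0/6 -> H1 at depth 6
  del 72.159.99.0/24 (clear depth 24)
  lookup 106.37.153.139: bits 01 walk d0:H0→d1:-→d2:- -> H0
  lookup 141.97.28.46: bits 100011 walk d0:H0→d1:-→d2:-→d3:-→d4:-→d5:-→d6:H1 -> H1
  lookup 72.159.96.1: bits 0100100010011111011000 walk d0:H0→d1:-→d2:-→d3:-→d4:-→d5:-→d6:-→d7:-→d8:-→d9:-→d10:-→d11:-→d12:-→d13:-→d14:-→d15:-→d16:-→d17:-→d18:-→d19:-→d20:H0→d21:-→d22:- -> H0
  del 143.124.72.0/21 (clear depth 21)
  add 72.159.99.0/24 -> H2 at depth 24
  lookup 72.159.99.140: bits 010010001001111101100011 walk d0:H0→d1:-→d2:-→d3:-→d4:-→d5:-→d6:-→d7:-→d8:-→d9:-→d10:-→d11:-→d12:-→d13:-→d14:-→d15:-→d16:-→d17:-→d18:-→d19:-→d20:H0→d21:-→d22:-→d23:-→d24:H2 -> H2
  add 72.159.0.0/16 -> H1 at depth 16
  del 0.0.0.0/0 (clear depth 0)
  add 143.112.0.0/12 -> H1 at depth 12

== LOOKUPS ==
["H1","H0","H1","H1","H1","H0","H1","H0","H2"]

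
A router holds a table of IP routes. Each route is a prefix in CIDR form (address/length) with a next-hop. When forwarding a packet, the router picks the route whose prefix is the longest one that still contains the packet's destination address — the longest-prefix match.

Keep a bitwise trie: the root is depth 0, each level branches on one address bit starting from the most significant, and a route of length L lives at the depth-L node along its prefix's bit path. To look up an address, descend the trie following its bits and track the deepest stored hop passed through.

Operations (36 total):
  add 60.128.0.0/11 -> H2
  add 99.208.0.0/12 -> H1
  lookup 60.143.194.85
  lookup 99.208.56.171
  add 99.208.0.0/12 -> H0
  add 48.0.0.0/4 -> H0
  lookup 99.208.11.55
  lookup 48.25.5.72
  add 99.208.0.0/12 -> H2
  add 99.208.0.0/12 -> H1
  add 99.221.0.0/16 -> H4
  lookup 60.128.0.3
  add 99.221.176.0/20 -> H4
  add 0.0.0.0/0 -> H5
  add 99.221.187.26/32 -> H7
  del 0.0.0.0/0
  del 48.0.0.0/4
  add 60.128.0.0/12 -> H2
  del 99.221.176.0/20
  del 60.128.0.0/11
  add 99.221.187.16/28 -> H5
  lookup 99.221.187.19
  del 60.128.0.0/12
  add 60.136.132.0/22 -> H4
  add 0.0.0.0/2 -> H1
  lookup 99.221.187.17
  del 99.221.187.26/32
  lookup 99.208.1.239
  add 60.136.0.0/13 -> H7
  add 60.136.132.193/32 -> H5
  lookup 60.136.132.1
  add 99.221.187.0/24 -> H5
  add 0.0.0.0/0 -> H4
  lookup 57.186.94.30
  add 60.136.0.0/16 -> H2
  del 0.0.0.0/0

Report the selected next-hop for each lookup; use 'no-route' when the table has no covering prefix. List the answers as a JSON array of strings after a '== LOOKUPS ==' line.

Trace:
  + 60.128.0.0/11 (H2) depth=11
  + 99.208.0.0/12 (H1) depth=12
  lookup 60.143.194.85: bits 00111100100 walk d0:-→d1:-→d2:-→d3:-→d4:-→d5:-→d6:-→d7:-→d8:-→d9:-→d10:-→d11:H2 -> H2
  lookup 99.208.56.171: bits 011000111101 walk d0:-→d1:-→d2:-→d3:-→d4:-→d5:-→d6:-→d7:-→d8:-→d9:-→d10:-→d11:-→d12:H1 -> H1
  + 99.208.0.0/12 (H0) depth=12
  + 48.0.0.0/4 (H0) depth=4
  lookup 99.208.11.55: bits 011000111101 walk d0:-→d1:-→d2:-→d3:-→d4:-→d5:-→d6:-→d7:-→d8:-→d9:-→d10:-→d11:-→d12:H0 -> H0
  lookup 48.25.5.72: bits 0011 walk d0:-→d1:-→d2:-→d3:-→d4:H0 -> H0
  + 99.208.0.0/12 (H2) depth=12
  + 99.208.0.0/12 (H1) depth=12
  + 99.221.0.0/16 (H4) depth=16
  lookup 60.128.0.3: bits 00111100100 walk d0:-→d1:-→d2:-→d3:-→d4:H0→d5:-→d6:-→d7:-→d8:-→d9:-→d10:-→d11:H2 -> H2
  + 99.221.176.0/20 (H4) depth=20
  + 0.0.0.0/0 (H5) depth=0
  + 99.221.187.26/32 (H7) depth=32
  del 0.0.0.0/0 (clear depth 0)
  del 48.0.0.0/4 (clear depth 4)
  + 60.128.0.0/12 (H2) depth=12
  del 99.221.176.0/20 (clear depth 20)
  del 60.128.0.0/11 (clear depth 11)
  + 99.221.187.16/28 (H5) depth=28
  lookup 99.221.187.19: bits 0110001111011101101110110001 walk d0:-→d1:-→d2:-→d3:-→d4:-→d5:-→d6:-→d7:-→d8:-→d9:-→d10:-→d11:-→d12:H1→d13:-→d14:-→d15:-→d16:H4→d17:-→d18:-→d19:-→d20:-→d21:-→d22:-→d23:-→d24:-→d25:-→d26:-→d27:-→d28:H5 -> H5
  del 60.128.0.0/12 (clear depth 12)
  + 60.136.132.0/22 (H4) depth=22
  + 0.0.0.0/2 (H1) depth=2
  lookup 99.221.187.17: bits 0110001111011101101110110001 walk d0:-→d1:-→d2:-→d3:-→d4:-→d5:-→d6:-→d7:-→d8:-→d9:-→d10:-→d11:-→d12:H1→d13:-→d14:-→d15:-→d16:H4→d17:-→d18:-→d19:-→d20:-→d21:-→d22:-→d23:-→d24:-→d25:-→d26:-→d27:-→d28:H5 -> H5
  del 99.221.187.26/32 (clear depth 32)
  lookup 99.208.1.239: bits 011000111101 walk d0:-→d1:-→d2:-→d3:-→d4:-→d5:-→d6:-→d7:-→d8:-→d9:-→d10:-→d11:-→d12:H1 -> H1
  + 60.136.0.0/13 (H7) depth=13
  + 60.136.132.193/32 (H5) depth=32
  lookup 60.136.132.1: bits 001111001000100010000100 walk d0:-→d1:-→d2:H1→d3:-→d4:-→d5:-→d6:-→d7:-→d8:-→d9:-→d10:-→d11:-→d12:-→d13:H7→d14:-→d15:-→d16:-→d17:-→d18:-→d19:-→d20:-→d21:-→d22:H4→d23:-→d24:- -> H4
  + 99.221.187.0/24 (H5) depth=24
  + 0.0.0.0/0 (H4) depth=0
  lookup 57.186.94.30: bits 00111 walk d0:H4→d1:-→d2:H1→d3:-→d4:-→d5:- -> H1
  + 60.136.0.0/16 (H2) depth=16
  del 0.0.0.0/0 (clear depth 0)

== LOOKUPS ==
["H2","H1","H0","H0","H2","H5","H5","H1","H4","H1"]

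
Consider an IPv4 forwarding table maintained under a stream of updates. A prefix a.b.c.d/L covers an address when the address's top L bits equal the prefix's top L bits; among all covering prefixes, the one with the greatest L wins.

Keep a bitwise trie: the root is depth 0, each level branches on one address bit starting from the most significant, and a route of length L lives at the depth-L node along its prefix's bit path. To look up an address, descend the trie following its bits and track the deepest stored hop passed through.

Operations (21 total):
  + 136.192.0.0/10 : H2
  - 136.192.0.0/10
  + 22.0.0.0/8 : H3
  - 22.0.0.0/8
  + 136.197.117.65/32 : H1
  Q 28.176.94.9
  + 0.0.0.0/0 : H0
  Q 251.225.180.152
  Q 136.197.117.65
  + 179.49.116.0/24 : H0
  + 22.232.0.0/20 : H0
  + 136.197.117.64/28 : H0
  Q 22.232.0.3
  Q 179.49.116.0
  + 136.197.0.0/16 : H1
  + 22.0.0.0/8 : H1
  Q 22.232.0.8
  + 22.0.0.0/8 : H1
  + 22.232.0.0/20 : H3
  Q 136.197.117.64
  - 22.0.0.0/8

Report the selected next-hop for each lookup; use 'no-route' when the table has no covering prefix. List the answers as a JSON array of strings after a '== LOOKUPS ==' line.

Trace:
  add 136.192.0.0/10 -> H2 at depth 10
  del 136.192.0.0/10 (clear depth 10)
  add 22.0.0.0/8 -> H3 at depth 8
  del 22.0.0.0/8 (clear depth 8)
  add 136.197.117.65/32 -> H1 at depth 32
  Q 28.176.94.9: descend 0001 ; hops seen [∅] ; pick no-route
  add 0.0.0.0/0 -> H0 at depth 0
  Q 251.225.180.152: descend 1 ; hops seen [H0] ; pick H0
  Q 136.197.117.65: descend 10001000110001010111010101000001 ; hops seen [H0,H1] ; pick H1
  add 179.49.116.0/24 -> H0 at depth 24
  add 22.232.0.0/20 -> H0 at depth 20
  add 136.197.117.64/28 -> H0 at depth 28
  Q 22.232.0.3: descend 00010110111010000000 ; hops seen [H0,H0] ; pick H0
  Q 179.49.116.0: descend 101100110011000101110100 ; hops seen [H0,H0] ; pick H0
  add 136.197.0.0/16 -> H1 at depth 16
  add 22.0.0.0/8 -> H1 at depth 8
  Q 22.232.0.8: descend 00010110111010000000 ; hops seen [H0,H1,H0] ; pick H0
  add 22.0.0.0/8 -> H1 at depth 8
  add 22.232.0.0/20 -> H3 at depth 20
  Q 136.197.117.64: descend 1000100011000101011101010100000 ; hops seen [H0,H1,H0] ; pick H0
  del 22.0.0.0/8 (clear depth 8)

== LOOKUPS ==
["no-route","H0","H1","H0","H0","H0","H0"]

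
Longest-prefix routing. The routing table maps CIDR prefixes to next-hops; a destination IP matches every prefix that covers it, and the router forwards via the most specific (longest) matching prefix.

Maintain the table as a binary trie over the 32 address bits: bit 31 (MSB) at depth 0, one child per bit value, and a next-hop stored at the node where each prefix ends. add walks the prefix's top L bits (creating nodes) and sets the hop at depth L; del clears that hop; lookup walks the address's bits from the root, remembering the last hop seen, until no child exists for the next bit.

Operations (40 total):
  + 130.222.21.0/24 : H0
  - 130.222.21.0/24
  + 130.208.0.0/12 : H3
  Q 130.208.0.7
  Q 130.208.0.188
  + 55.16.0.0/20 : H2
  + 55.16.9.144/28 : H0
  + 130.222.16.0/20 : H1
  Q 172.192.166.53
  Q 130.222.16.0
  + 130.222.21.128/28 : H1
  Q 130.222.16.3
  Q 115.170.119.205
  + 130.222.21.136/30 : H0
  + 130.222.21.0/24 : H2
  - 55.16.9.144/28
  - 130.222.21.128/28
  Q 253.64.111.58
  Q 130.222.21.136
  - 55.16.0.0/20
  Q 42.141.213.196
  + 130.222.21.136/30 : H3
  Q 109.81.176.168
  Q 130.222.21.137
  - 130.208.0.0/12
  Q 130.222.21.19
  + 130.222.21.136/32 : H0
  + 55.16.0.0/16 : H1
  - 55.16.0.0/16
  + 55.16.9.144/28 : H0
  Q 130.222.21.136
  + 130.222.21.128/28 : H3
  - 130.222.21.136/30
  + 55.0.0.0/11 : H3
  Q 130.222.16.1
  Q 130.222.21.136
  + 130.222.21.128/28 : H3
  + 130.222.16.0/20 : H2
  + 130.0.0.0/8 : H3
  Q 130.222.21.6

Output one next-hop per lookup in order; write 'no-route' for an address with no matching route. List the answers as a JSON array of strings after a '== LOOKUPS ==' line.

Process each operation:
  add 130.222.21.0/24 -> H0 at depth 24
  - 130.222.21.0/24 clear@24
  add 130.208.0.0/12 -> H3 at depth 12
  lookup 130.208.0.7: bits 100000101101 walk d0:-→d1:-→d2:-→d3:-→d4:-→d5:-→d6:-→d7:-→d8:-→d9:-→d10:-→d11:-→d12:H3 -> H3
  lookup 130.208.0.188: bits 100000101101 walk d0:-→d1:-→d2:-→d3:-→d4:-→d5:-→d6:-→d7:-→d8:-→d9:-→d10:-→d11:-→d12:H3 -> H3
  add 55.16.0.0/20 -> H2 at depth 20
  add 55.16.9.144/28 -> H0 at depth 28
  add 130.222.16.0/20 -> H1 at depth 20
  lookup 172.192.166.53: bits 10 walk d0:-→d1:-→d2:- -> no-route
  lookup 130.222.16.0: bits 100000101101111000010 walk d0:-→d1:-→d2:-→d3:-→d4:-→d5:-→d6:-→d7:-→d8:-→d9:-→d10:-→d11:-→d12:H3→d13:-→d14:-→d15:-→d16:-→d17:-→d18:-→d19:-→d20:H1→d21:- -> H1
  add 130.222.21.128/28 -> H1 at depth 28
  lookup 130.222.16.3: bits 100000101101111000010 walk d0:-→d1:-→d2:-→d3:-→d4:-→d5:-→d6:-→d7:-→d8:-→d9:-→d10:-→d11:-→d12:H3→d13:-→d14:-→d15:-→d16:-→d17:-→d18:-→d19:-→d20:H1→d21:- -> H1
  lookup 115.170.119.205: bits 0 walk d0:-→d1:- -> no-route
  add 130.222.21.136/30 -> H0 at depth 30
  add 130.222.21.0/24 -> H2 at depth 24
  - 55.16.9.144/28 clear@28
  - 130.222.21.128/28 clear@28
  lookup 253.64.111.58: bits 1 walk d0:-→d1:- -> no-route
  lookup 130.222.21.136: bits 100000101101111000010101100010 walk d0:-→d1:-→d2:-→d3:-→d4:-→d5:-→d6:-→d7:-→d8:-→d9:-→d10:-→d11:-→d12:H3→d13:-→d14:-→d15:-→d16:-→d17:-→d18:-→d19:-→d20:H1→d21:-→d22:-→d23:-→d24:H2→d25:-→d26:-→d27:-→d28:-→d29:-→d30:H0 -> H0
  - 55.16.0.0/20 clear@20
  lookup 42.141.213.196: bits 001 walk d0:-→d1:-→d2:-→d3:- -> no-route
  add 130.222.21.136/30 -> H3 at depth 30
  lookup 109.81.176.168: bits 0 walk d0:-→d1:- -> no-route
  lookup 130.222.21.137: bits 100000101101111000010101100010 walk d0:-→d1:-→d2:-→d3:-→d4:-→d5:-→d6:-→d7:-→d8:-→d9:-→d10:-→d11:-→d12:H3→d13:-→d14:-→d15:-→d16:-→d17:-→d18:-→d19:-→d20:H1→d21:-→d22:-→d23:-→d24:H2→d25:-→d26:-→d27:-→d28:-→d29:-→d30:H3 -> H3
  - 130.208.0.0/12 clear@12
  lookup 130.222.21.19: bits 100000101101111000010101 walk d0:-→d1:-→d2:-→d3:-→d4:-→d5:-→d6:-→d7:-→d8:-→d9:-→d10:-→d11:-→d12:-→d13:-→d14:-→d15:-→d16:-→d17:-→d18:-→d19:-→d20:H1→d21:-→d22:-→d23:-→d24:H2 -> H2
  add 130.222.21.136/32 -> H0 at depth 32
  add 55.16.0.0/16 -> H1 at depth 16
  - 55.16.0.0/16 clear@16
  add 55.16.9.144/28 -> H0 at depth 28
  lookup 130.222.21.136: bits 10000010110111100001010110001000 walk d0:-→d1:-→d2:-→d3:-→d4:-→d5:-→d6:-→d7:-→d8:-→d9:-→d10:-→d11:-→d12:-→d13:-→d14:-→d15:-→d16:-→d17:-→d18:-→d19:-→d20:H1→d21:-→d22:-→d23:-→d24:H2→d25:-→d26:-→d27:-→d28:-→d29:-→d30:H3→d31:-→d32:H0 -> H0
  add 130.222.21.128/28 -> H3 at depth 28
  - 130.222.21.136/30 clear@30
  add 55.0.0.0/11 -> H3 at depth 11
  lookup 130.222.16.1: bits 100000101101111000010 walk d0:-→d1:-→d2:-→d3:-→d4:-→d5:-→d6:-→d7:-→d8:-→d9:-→d10:-→d11:-→d12:-→d13:-→d14:-→d15:-→d16:-→d17:-→d18:-→d19:-→d20:H1→d21:- -> H1
  lookup 130.222.21.136: bits 10000010110111100001010110001000 walk d0:-→d1:-→d2:-→d3:-→d4:-→d5:-→d6:-→d7:-→d8:-→d9:-→d10:-→d11:-→d12:-→d13:-→d14:-→d15:-→d16:-→d17:-→d18:-→d19:-→d20:H1→d21:-→d22:-→d23:-→d24:H2→d25:-→d26:-→d27:-→d28:H3→d29:-→d30:-→d31:-→d32:H0 -> H0
  add 130.222.21.128/28 -> H3 at depth 28
  add 130.222.16.0/20 -> H2 at depth 20
  add 130.0.0.0/8 -> H3 at depth 8
  lookup 130.222.21.6: bits 100000101101111000010101 walk d0:-→d1:-→d2:-→d3:-→d4:-→d5:-→d6:-→d7:-→d8:H3→d9:-→d10:-→d11:-→d12:-→d13:-→d14:-→d15:-→d16:-→d17:-→d18:-→d19:-→d20:H2→d21:-→d22:-→d23:-→d24:H2 -> H2

== LOOKUPS ==
["H3","H3","no-route","H1","H1","no-route","no-route","H0","no-route","no-route","H3","H2","H0","H1","H0","H2"]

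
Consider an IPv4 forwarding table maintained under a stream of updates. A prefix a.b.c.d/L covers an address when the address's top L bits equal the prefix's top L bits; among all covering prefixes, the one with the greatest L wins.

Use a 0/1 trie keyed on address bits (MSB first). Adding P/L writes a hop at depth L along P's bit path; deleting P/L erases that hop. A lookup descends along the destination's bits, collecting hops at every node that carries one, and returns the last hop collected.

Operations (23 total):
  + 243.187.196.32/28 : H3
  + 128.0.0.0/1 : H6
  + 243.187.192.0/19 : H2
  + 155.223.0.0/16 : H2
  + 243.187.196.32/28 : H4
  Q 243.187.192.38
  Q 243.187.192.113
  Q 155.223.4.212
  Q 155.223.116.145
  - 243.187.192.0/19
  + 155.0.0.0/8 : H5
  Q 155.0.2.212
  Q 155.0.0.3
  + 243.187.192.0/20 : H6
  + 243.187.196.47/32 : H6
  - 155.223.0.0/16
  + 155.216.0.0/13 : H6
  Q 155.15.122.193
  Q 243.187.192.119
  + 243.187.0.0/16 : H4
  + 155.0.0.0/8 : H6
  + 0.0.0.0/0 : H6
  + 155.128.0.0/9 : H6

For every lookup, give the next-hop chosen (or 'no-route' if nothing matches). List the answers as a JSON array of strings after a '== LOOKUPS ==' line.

Process each operation:
  + 243.187.196.32/28 (H3) depth=28
  + 128.0.0.0/1 (H6) depth=1
  + 243.187.192.0/19 (H2) depth=19
  + 155.223.0.0/16 (H2) depth=16
  + 243.187.196.32/28 (H4) depth=28
  Q 243.187.192.38: descend 111100111011101111000 ; hops seen [H6,H2] ; pick H2
  Q 243.187.192.113: descend 111100111011101111000 ; hops seen [H6,H2] ; pick H2
  Q 155.223.4.212: descend 1001101111011111 ; hops seen [H6,H2] ; pick H2
  Q 155.223.116.145: descend 1001101111011111 ; hops seen [H6,H2] ; pick H2
  del 243.187.192.0/19 (clear depth 19)
  + 155.0.0.0/8 (H5) depth=8
  Q 155.0.2.212: descend 10011011 ; hops seen [H6,H5] ; pick H5
  Q 155.0.0.3: descend 10011011 ; hops seen [H6,H5] ; pick H5
  + 243.187.192.0/20 (H6) depth=20
  + 243.187.196.47/32 (H6) depth=32
  del 155.223.0.0/16 (clear depth 16)
  + 155.216.0.0/13 (H6) depth=13
  Q 155.15.122.193: descend 10011011 ; hops seen [H6,H5] ; pick H5
  Q 243.187.192.119: descend 111100111011101111000 ; hops seen [H6,H6] ; pick H6
  + 243.187.0.0/16 (H4) depth=16
  + 155.0.0.0/8 (H6) depth=8
  + 0.0.0.0/0 (H6) depth=0
  + 155.128.0.0/9 (H6) depth=9

== LOOKUPS ==
["H2","H2","H2","H2","H5","H5","H5","H6"]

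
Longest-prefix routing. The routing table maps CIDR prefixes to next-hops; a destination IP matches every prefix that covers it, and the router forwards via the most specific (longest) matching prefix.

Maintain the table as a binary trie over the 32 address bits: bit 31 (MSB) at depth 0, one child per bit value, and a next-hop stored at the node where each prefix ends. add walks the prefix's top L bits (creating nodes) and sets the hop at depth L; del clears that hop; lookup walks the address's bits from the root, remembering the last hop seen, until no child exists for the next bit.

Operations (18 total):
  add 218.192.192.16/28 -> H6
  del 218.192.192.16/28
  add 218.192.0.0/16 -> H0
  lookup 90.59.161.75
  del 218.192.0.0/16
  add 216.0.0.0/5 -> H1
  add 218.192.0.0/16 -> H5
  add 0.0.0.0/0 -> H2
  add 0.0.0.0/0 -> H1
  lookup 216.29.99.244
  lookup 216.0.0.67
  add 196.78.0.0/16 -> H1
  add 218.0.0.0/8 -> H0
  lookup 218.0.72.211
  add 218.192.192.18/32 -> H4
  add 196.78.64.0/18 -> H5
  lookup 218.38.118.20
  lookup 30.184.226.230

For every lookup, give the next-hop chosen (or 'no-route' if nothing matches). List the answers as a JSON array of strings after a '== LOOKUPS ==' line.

Apply in order:
  + 218.192.192.16/28 (H6) depth=28
  del 218.192.192.16/28 (clear depth 28)
  + 218.192.0.0/16 (H0) depth=16
  lookup 90.59.161.75: bits ε walk d0:- -> no-route
  del 218.192.0.0/16 (clear depth 16)
  + 216.0.0.0/5 (H1) depth=5
  + 218.192.0.0/16 (H5) depth=16
  + 0.0.0.0/0 (H2) depth=0
  + 0.0.0.0/0 (H1) depth=0
  lookup 216.29.99.244: bits 110110 walk d0:H1→d1:-→d2:-→d3:-→d4:-→d5:H1→d6:- -> H1
  lookup 216.0.0.67: bits 110110 walk d0:H1→d1:-→d2:-→d3:-→d4:-→d5:H1→d6:- -> H1
  + 196.78.0.0/16 (H1) depth=16
  + 218.0.0.0/8 (H0) depth=8
  lookup 218.0.72.211: bits 11011010 walk d0:H1→d1:-→d2:-→d3:-→d4:-→d5:H1→d6:-→d7:-→d8:H0 -> H0
  + 218.192.192.18/32 (H4) depth=32
  + 196.78.64.0/18 (H5) depth=18
  lookup 218.38.118.20: bits 11011010 walk d0:H1→d1:-→d2:-→d3:-→d4:-→d5:H1→d6:-→d7:-→d8:H0 -> H0
  lookup 30.184.226.230: bits ε walk d0:H1 -> H1

== LOOKUPS ==
["no-route","H1","H1","H0","H0","H1"]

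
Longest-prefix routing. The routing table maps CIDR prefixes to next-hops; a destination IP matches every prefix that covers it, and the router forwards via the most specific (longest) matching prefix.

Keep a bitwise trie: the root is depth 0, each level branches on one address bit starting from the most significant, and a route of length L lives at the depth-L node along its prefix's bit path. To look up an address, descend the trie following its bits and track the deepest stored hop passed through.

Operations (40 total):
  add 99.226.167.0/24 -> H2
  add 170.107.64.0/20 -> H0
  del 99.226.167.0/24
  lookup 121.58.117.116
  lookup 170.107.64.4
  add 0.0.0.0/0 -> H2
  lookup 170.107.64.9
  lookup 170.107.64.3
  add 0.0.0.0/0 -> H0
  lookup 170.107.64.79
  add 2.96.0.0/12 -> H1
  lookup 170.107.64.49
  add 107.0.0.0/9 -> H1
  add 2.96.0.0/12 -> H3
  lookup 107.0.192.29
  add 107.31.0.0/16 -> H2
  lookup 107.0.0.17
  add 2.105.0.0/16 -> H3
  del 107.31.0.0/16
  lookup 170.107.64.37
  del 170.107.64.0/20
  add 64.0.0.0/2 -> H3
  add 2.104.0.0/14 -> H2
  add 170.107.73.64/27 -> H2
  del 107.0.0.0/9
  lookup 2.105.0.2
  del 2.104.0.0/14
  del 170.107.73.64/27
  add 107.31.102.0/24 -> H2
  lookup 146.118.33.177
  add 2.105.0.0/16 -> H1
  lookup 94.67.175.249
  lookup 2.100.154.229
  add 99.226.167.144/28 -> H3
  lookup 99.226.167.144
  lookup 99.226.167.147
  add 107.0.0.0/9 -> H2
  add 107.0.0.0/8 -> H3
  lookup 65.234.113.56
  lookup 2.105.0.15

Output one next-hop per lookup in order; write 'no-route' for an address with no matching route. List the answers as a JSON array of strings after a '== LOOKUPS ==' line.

Process each operation:
  add 99.226.167.0/24 -> H2 at depth 24
  add 170.107.64.0/20 -> H0 at depth 20
  - 99.226.167.0/24 clear@24
  Q 121.58.117.116: descend 011 ; hops seen [∅] ; pick no-route
  Q 170.107.64.4: descend 10101010011010110100 ; hops seen [H0] ; pick H0
  add 0.0.0.0/0 -> H2 at depth 0
  Q 170.107.64.9: descend 10101010011010110100 ; hops seen [H2,H0] ; pick H0
  Q 170.107.64.3: descend 10101010011010110100 ; hops seen [H2,H0] ; pick H0
  add 0.0.0.0/0 -> H0 at depth 0
  Q 170.107.64.79: descend 10101010011010110100 ; hops seen [H0,H0] ; pick H0
  add 2.96.0.0/12 -> H1 at depth 12
  Q 170.107.64.49: descend 10101010011010110100 ; hops seen [H0,H0] ; pick H0
  add 107.0.0.0/9 -> H1 at depth 9
  add 2.96.0.0/12 -> H3 at depth 12
  Q 107.0.192.29: descend 011010110 ; hops seen [H0,H1] ; pick H1
  add 107.31.0.0/16 -> H2 at depth 16
  Q 107.0.0.17: descend 01101011000 ; hops seen [H0,H1] ; pick H1
  add 2.105.0.0/16 -> H3 at depth 16
  - 107.31.0.0/16 clear@16
  Q 170.107.64.37: descend 10101010011010110100 ; hops seen [H0,H0] ; pick H0
  - 170.107.64.0/20 clear@20
  add 64.0.0.0/2 -> H3 at depth 2
  add 2.104.0.0/14 -> H2 at depth 14
  add 170.107.73.64/27 -> H2 at depth 27
  - 107.0.0.0/9 clear@9
  Q 2.105.0.2: descend 0000001001101001 ; hops seen [H0,H3,H2,H3] ; pick H3
  - 2.104.0.0/14 clear@14
  - 170.107.73.64/27 clear@27
  add 107.31.102.0/24 -> H2 at depth 24
  Q 146.118.33.177: descend 10 ; hops seen [H0] ; pick H0
  add 2.105.0.0/16 -> H1 at depth 16
  Q 94.67.175.249: descend 01 ; hops seen [H0,H3] ; pick H3
  Q 2.100.154.229: descend 000000100110 ; hops seen [H0,H3] ; pick H3
  add 99.226.167.144/28 -> H3 at depth 28
  Q 99.226.167.144: descend 0110001111100010101001111001 ; hops seen [H0,H3,H3] ; pick H3
  Q 99.226.167.147: descend 0110001111100010101001111001 ; hops seen [H0,H3,H3] ; pick H3
  add 107.0.0.0/9 -> H2 at depth 9
  add 107.0.0.0/8 -> H3 at depth 8
  Q 65.234.113.56: descend 01 ; hops seen [H0,H3] ; pick H3
  Q 2.105.0.15: descend 0000001001101001 ; hops seen [H0,H3,H1] ; pick H1

== LOOKUPS ==
["no-route","H0","H0","H0","H0","H0","H1","H1","H0","H3","H0","H3","H3","H3","H3","H3","H1"]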